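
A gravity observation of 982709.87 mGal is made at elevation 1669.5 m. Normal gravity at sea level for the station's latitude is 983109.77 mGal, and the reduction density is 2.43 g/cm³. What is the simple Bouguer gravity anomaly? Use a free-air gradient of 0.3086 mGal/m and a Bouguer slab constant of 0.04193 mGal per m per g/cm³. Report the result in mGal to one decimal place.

-54.8

Free-air correction = 0.3086 × 1669.5 = 515.21 mGal
Free-air anomaly = 982709.87 − 983109.77 + (515.21) = 115.31 mGal
Bouguer slab correction = 0.04193 × 2.43 × 1669.5 = 170.11 mGal
Simple Bouguer anomaly = 115.31 − (170.11) = -54.80 mGal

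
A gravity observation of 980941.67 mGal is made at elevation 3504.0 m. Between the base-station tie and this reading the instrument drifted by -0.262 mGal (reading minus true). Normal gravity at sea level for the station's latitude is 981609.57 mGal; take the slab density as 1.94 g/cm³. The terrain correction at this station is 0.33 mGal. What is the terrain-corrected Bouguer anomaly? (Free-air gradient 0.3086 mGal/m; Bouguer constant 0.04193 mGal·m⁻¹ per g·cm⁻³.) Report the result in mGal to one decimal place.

Drift-corrected reading = 980941.67 − (-0.262) = 980941.932 mGal
Free-air correction = 0.3086 × 3504.0 = 1081.33 mGal
Free-air anomaly = 980941.932 − 981609.57 + (1081.33) = 413.692 mGal
Bouguer slab correction = 0.04193 × 1.94 × 3504.0 = 285.03 mGal
Simple Bouguer anomaly = 413.692 − (285.03) = 128.662 mGal
Complete Bouguer anomaly = 128.662 + 0.33 = 128.992 mGal

129.0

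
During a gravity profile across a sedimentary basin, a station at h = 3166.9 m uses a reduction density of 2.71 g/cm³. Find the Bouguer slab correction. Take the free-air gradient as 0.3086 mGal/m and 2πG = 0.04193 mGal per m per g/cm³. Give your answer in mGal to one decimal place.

359.9

Bouguer slab correction = 0.04193 × 2.71 × 3166.9 = 359.9 mGal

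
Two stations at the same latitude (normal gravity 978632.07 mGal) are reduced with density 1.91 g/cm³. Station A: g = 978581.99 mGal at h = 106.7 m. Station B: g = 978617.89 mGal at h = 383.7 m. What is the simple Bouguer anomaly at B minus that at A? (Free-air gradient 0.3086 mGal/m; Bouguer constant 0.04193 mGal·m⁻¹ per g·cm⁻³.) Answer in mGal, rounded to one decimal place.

Δg_SB(A) = 978581.99 − 978632.07 + 0.3086×106.7 − 0.04193×1.91×106.7 = -25.70 mGal
Δg_SB(B) = 978617.89 − 978632.07 + 0.3086×383.7 − 0.04193×1.91×383.7 = 73.50 mGal
Difference = 73.50 − (-25.70) = 99.20 mGal

99.2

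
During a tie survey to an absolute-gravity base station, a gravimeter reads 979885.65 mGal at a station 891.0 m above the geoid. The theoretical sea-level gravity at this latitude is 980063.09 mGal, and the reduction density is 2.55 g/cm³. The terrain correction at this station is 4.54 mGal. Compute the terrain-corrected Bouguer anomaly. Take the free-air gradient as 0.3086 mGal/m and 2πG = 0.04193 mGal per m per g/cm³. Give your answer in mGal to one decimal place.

6.8

Free-air correction = 0.3086 × 891.0 = 274.96 mGal
Free-air anomaly = 979885.65 − 980063.09 + (274.96) = 97.52 mGal
Bouguer slab correction = 0.04193 × 2.55 × 891.0 = 95.27 mGal
Simple Bouguer anomaly = 97.52 − (95.27) = 2.25 mGal
Complete Bouguer anomaly = 2.25 + 4.54 = 6.79 mGal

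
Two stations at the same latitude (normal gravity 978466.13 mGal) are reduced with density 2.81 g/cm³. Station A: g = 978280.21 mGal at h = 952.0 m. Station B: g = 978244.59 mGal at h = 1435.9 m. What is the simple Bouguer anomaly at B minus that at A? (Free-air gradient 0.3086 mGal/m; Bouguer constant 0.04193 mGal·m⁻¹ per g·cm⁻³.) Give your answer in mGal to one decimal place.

56.7

Δg_SB(A) = 978280.21 − 978466.13 + 0.3086×952.0 − 0.04193×2.81×952.0 = -4.30 mGal
Δg_SB(B) = 978244.59 − 978466.13 + 0.3086×1435.9 − 0.04193×2.81×1435.9 = 52.40 mGal
Difference = 52.40 − (-4.30) = 56.70 mGal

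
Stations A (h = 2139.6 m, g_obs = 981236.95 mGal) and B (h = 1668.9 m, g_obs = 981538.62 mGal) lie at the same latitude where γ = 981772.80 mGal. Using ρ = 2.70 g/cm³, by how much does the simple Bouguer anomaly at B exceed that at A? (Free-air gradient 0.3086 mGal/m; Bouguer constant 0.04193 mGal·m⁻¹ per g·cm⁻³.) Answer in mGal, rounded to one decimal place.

209.7

Δg_SB(A) = 981236.95 − 981772.80 + 0.3086×2139.6 − 0.04193×2.70×2139.6 = -117.80 mGal
Δg_SB(B) = 981538.62 − 981772.80 + 0.3086×1668.9 − 0.04193×2.70×1668.9 = 91.90 mGal
Difference = 91.90 − (-117.80) = 209.70 mGal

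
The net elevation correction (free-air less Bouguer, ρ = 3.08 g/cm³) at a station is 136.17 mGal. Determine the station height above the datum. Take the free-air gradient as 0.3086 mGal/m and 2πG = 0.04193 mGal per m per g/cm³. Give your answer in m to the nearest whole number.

Combined gradient = 0.3086 − 0.04193 × 3.08 = 0.1794556 mGal/m
h = 136.17 / 0.1794556 = 758.79 m

759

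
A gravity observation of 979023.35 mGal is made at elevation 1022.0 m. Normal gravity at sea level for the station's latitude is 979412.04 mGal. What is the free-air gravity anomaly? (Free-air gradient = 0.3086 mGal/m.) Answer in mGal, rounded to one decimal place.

Free-air correction = 0.3086 × 1022.0 = 315.39 mGal
Free-air anomaly = 979023.35 − 979412.04 + (315.39) = -73.30 mGal

-73.3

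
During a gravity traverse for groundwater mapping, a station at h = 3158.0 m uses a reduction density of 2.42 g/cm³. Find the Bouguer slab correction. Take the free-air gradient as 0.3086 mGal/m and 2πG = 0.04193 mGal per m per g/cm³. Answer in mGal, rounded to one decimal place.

320.4

Bouguer slab correction = 0.04193 × 2.42 × 3158.0 = 320.4 mGal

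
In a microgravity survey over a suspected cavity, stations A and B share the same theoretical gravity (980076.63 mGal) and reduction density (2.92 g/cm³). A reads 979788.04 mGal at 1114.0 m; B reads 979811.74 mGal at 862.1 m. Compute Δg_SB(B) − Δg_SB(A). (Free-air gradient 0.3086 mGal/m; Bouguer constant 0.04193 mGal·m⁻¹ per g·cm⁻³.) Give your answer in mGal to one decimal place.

Δg_SB(A) = 979788.04 − 980076.63 + 0.3086×1114.0 − 0.04193×2.92×1114.0 = -81.20 mGal
Δg_SB(B) = 979811.74 − 980076.63 + 0.3086×862.1 − 0.04193×2.92×862.1 = -104.40 mGal
Difference = -104.40 − (-81.20) = -23.20 mGal

-23.2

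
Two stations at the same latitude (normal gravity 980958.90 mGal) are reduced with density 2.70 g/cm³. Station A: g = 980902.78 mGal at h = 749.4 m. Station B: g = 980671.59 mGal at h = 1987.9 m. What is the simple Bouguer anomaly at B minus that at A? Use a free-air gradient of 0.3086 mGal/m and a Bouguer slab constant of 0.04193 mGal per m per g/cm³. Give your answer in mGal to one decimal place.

10.8

Δg_SB(A) = 980902.78 − 980958.90 + 0.3086×749.4 − 0.04193×2.70×749.4 = 90.30 mGal
Δg_SB(B) = 980671.59 − 980958.90 + 0.3086×1987.9 − 0.04193×2.70×1987.9 = 101.10 mGal
Difference = 101.10 − (90.30) = 10.80 mGal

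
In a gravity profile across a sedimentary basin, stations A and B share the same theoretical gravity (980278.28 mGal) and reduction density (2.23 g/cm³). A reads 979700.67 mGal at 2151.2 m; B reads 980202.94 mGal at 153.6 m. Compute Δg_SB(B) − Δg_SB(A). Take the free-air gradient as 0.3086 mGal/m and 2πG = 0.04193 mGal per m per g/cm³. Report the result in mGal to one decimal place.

72.6

Δg_SB(A) = 979700.67 − 980278.28 + 0.3086×2151.2 − 0.04193×2.23×2151.2 = -114.90 mGal
Δg_SB(B) = 980202.94 − 980278.28 + 0.3086×153.6 − 0.04193×2.23×153.6 = -42.30 mGal
Difference = -42.30 − (-114.90) = 72.60 mGal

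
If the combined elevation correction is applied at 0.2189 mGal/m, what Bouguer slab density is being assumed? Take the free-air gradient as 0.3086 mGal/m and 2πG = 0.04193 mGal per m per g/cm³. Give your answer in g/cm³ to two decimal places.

0.2189 = 0.3086 − 0.04193 × ρ
ρ = (0.3086 − 0.2189) / 0.04193 = 2.14 g/cm³

2.14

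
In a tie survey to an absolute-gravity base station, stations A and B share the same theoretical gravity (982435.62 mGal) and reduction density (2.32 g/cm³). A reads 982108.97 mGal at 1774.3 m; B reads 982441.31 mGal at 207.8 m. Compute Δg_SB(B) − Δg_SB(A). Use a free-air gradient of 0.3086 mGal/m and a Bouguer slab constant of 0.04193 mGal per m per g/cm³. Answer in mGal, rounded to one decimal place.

Δg_SB(A) = 982108.97 − 982435.62 + 0.3086×1774.3 − 0.04193×2.32×1774.3 = 48.30 mGal
Δg_SB(B) = 982441.31 − 982435.62 + 0.3086×207.8 − 0.04193×2.32×207.8 = 49.60 mGal
Difference = 49.60 − (48.30) = 1.30 mGal

1.3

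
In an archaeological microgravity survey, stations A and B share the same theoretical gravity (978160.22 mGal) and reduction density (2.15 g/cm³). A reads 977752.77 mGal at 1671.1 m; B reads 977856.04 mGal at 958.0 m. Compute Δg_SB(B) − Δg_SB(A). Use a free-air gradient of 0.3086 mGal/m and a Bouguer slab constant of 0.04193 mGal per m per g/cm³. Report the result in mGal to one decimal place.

-52.5

Δg_SB(A) = 977752.77 − 978160.22 + 0.3086×1671.1 − 0.04193×2.15×1671.1 = -42.40 mGal
Δg_SB(B) = 977856.04 − 978160.22 + 0.3086×958.0 − 0.04193×2.15×958.0 = -94.90 mGal
Difference = -94.90 − (-42.40) = -52.50 mGal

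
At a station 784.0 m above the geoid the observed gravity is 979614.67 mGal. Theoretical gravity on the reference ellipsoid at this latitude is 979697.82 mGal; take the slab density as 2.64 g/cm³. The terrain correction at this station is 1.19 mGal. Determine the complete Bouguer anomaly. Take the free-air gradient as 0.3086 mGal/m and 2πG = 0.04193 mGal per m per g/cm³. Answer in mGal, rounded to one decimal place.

73.2

Free-air correction = 0.3086 × 784.0 = 241.94 mGal
Free-air anomaly = 979614.67 − 979697.82 + (241.94) = 158.79 mGal
Bouguer slab correction = 0.04193 × 2.64 × 784.0 = 86.79 mGal
Simple Bouguer anomaly = 158.79 − (86.79) = 72.00 mGal
Complete Bouguer anomaly = 72.00 + 1.19 = 73.19 mGal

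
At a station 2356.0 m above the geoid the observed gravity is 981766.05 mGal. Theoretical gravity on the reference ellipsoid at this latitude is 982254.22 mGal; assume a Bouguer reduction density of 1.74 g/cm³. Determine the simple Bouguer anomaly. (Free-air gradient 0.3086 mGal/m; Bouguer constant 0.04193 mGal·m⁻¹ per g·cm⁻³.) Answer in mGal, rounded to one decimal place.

67.0

Free-air correction = 0.3086 × 2356.0 = 727.06 mGal
Free-air anomaly = 981766.05 − 982254.22 + (727.06) = 238.89 mGal
Bouguer slab correction = 0.04193 × 1.74 × 2356.0 = 171.89 mGal
Simple Bouguer anomaly = 238.89 − (171.89) = 67.00 mGal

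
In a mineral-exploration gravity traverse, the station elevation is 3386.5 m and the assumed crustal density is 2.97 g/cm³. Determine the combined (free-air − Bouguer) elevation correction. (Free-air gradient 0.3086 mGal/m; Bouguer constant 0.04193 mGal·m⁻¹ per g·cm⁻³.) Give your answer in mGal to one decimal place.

623.3

Combined gradient = 0.3086 − 0.04193 × 2.97 = 0.1840679 mGal/m
Combined elevation correction = 0.1840679 × 3386.5 = 623.3 mGal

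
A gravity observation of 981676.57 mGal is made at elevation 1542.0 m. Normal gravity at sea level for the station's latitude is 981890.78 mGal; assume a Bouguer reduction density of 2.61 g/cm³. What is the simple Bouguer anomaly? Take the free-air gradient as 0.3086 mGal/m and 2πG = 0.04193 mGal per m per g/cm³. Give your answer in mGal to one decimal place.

92.9

Free-air correction = 0.3086 × 1542.0 = 475.86 mGal
Free-air anomaly = 981676.57 − 981890.78 + (475.86) = 261.65 mGal
Bouguer slab correction = 0.04193 × 2.61 × 1542.0 = 168.75 mGal
Simple Bouguer anomaly = 261.65 − (168.75) = 92.90 mGal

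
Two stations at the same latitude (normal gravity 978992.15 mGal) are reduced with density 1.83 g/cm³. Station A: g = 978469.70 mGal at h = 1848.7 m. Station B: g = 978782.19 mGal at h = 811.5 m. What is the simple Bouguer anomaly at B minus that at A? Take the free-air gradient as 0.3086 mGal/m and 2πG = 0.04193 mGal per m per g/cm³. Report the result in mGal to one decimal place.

72.0

Δg_SB(A) = 978469.70 − 978992.15 + 0.3086×1848.7 − 0.04193×1.83×1848.7 = -93.80 mGal
Δg_SB(B) = 978782.19 − 978992.15 + 0.3086×811.5 − 0.04193×1.83×811.5 = -21.80 mGal
Difference = -21.80 − (-93.80) = 72.00 mGal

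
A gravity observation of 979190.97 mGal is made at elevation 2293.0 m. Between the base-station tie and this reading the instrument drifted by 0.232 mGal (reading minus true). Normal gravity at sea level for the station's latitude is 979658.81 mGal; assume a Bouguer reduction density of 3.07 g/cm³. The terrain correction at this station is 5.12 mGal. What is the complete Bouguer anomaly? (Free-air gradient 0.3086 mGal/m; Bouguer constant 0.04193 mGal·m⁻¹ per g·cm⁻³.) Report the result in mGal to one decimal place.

Drift-corrected reading = 979190.97 − (0.232) = 979190.738 mGal
Free-air correction = 0.3086 × 2293.0 = 707.62 mGal
Free-air anomaly = 979190.738 − 979658.81 + (707.62) = 239.548 mGal
Bouguer slab correction = 0.04193 × 3.07 × 2293.0 = 295.17 mGal
Simple Bouguer anomaly = 239.548 − (295.17) = -55.622 mGal
Complete Bouguer anomaly = -55.622 + 5.12 = -50.502 mGal

-50.5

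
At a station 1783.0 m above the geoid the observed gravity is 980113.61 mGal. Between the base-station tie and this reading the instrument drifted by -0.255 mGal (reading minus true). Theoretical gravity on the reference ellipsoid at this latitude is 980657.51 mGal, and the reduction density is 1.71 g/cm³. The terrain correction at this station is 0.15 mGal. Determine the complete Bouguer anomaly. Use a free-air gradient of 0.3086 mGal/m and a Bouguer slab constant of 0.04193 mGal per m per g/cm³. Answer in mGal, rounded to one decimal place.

-121.1

Drift-corrected reading = 980113.61 − (-0.255) = 980113.865 mGal
Free-air correction = 0.3086 × 1783.0 = 550.23 mGal
Free-air anomaly = 980113.865 − 980657.51 + (550.23) = 6.585 mGal
Bouguer slab correction = 0.04193 × 1.71 × 1783.0 = 127.84 mGal
Simple Bouguer anomaly = 6.585 − (127.84) = -121.255 mGal
Complete Bouguer anomaly = -121.255 + 0.15 = -121.105 mGal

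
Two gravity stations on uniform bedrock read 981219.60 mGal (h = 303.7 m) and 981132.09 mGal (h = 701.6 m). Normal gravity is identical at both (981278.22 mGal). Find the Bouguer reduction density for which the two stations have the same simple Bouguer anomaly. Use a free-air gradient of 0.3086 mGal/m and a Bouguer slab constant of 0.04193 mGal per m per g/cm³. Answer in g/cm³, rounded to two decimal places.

Δg_obs = 981132.09 − 981219.60 = -87.51 mGal over Δh = 701.6 − 303.7 = 397.9 m
Equal Bouguer anomalies ⇒ Δg_obs + (0.3086 − 0.04193ρ)·Δh = 0
0.3086 − 0.04193ρ = −Δg_obs/Δh = 0.21993
ρ = (0.3086 − 0.21993) / 0.04193 = 2.11 g/cm³

2.11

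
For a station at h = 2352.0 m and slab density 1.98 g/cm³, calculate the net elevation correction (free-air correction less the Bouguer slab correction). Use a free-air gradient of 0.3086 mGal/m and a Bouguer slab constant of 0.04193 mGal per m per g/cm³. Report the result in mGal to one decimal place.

Combined gradient = 0.3086 − 0.04193 × 1.98 = 0.2255786 mGal/m
Combined elevation correction = 0.2255786 × 2352.0 = 530.6 mGal

530.6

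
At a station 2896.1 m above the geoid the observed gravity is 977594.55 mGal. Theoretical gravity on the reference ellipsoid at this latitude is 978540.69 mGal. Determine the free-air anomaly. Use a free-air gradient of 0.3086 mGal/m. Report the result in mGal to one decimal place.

Free-air correction = 0.3086 × 2896.1 = 893.74 mGal
Free-air anomaly = 977594.55 − 978540.69 + (893.74) = -52.40 mGal

-52.4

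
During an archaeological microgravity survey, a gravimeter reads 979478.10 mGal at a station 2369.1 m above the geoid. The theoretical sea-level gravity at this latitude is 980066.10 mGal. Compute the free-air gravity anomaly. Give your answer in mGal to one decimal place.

143.1

Free-air correction = 0.3086 × 2369.1 = 731.10 mGal
Free-air anomaly = 979478.10 − 980066.10 + (731.10) = 143.10 mGal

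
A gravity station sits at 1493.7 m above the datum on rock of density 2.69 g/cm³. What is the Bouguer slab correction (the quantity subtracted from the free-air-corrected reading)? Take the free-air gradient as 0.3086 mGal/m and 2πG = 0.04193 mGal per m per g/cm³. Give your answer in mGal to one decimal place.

Bouguer slab correction = 0.04193 × 2.69 × 1493.7 = 168.5 mGal

168.5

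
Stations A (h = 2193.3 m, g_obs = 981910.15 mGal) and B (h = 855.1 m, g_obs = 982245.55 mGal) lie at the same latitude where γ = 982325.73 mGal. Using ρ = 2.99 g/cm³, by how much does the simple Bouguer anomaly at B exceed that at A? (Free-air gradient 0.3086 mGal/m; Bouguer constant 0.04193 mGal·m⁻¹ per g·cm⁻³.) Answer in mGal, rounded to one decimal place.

Δg_SB(A) = 981910.15 − 982325.73 + 0.3086×2193.3 − 0.04193×2.99×2193.3 = -13.70 mGal
Δg_SB(B) = 982245.55 − 982325.73 + 0.3086×855.1 − 0.04193×2.99×855.1 = 76.50 mGal
Difference = 76.50 − (-13.70) = 90.20 mGal

90.2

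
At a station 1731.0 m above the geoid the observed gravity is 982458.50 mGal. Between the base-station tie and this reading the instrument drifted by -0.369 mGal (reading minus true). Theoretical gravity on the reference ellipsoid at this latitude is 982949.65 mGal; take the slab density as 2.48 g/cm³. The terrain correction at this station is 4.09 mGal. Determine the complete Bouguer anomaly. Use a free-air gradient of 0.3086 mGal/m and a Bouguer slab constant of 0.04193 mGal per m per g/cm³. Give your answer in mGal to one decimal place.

-132.5

Drift-corrected reading = 982458.50 − (-0.369) = 982458.869 mGal
Free-air correction = 0.3086 × 1731.0 = 534.19 mGal
Free-air anomaly = 982458.869 − 982949.65 + (534.19) = 43.409 mGal
Bouguer slab correction = 0.04193 × 2.48 × 1731.0 = 180.00 mGal
Simple Bouguer anomaly = 43.409 − (180.00) = -136.591 mGal
Complete Bouguer anomaly = -136.591 + 4.09 = -132.501 mGal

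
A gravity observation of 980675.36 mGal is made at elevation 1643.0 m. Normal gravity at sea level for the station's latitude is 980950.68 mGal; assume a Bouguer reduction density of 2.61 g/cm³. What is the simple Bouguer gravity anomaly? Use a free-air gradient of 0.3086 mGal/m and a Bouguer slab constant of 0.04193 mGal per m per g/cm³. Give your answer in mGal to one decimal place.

51.9

Free-air correction = 0.3086 × 1643.0 = 507.03 mGal
Free-air anomaly = 980675.36 − 980950.68 + (507.03) = 231.71 mGal
Bouguer slab correction = 0.04193 × 2.61 × 1643.0 = 179.81 mGal
Simple Bouguer anomaly = 231.71 − (179.81) = 51.90 mGal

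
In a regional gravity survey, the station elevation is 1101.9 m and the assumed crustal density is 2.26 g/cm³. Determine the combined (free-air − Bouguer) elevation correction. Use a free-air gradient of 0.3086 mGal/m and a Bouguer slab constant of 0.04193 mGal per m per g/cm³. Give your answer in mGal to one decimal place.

Combined gradient = 0.3086 − 0.04193 × 2.26 = 0.2138382 mGal/m
Combined elevation correction = 0.2138382 × 1101.9 = 235.6 mGal

235.6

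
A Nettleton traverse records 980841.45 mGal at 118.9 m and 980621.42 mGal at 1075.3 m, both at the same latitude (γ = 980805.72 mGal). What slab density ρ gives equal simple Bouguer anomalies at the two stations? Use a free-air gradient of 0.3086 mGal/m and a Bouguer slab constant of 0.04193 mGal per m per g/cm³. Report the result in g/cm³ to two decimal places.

1.87

Δg_obs = 980621.42 − 980841.45 = -220.03 mGal over Δh = 1075.3 − 118.9 = 956.4 m
Equal Bouguer anomalies ⇒ Δg_obs + (0.3086 − 0.04193ρ)·Δh = 0
0.3086 − 0.04193ρ = −Δg_obs/Δh = 0.23006
ρ = (0.3086 − 0.23006) / 0.04193 = 1.87 g/cm³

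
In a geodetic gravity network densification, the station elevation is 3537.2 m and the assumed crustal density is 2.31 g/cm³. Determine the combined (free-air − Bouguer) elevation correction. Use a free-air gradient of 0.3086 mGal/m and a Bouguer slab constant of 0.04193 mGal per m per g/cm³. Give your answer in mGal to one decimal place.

749.0

Combined gradient = 0.3086 − 0.04193 × 2.31 = 0.2117417 mGal/m
Combined elevation correction = 0.2117417 × 3537.2 = 749.0 mGal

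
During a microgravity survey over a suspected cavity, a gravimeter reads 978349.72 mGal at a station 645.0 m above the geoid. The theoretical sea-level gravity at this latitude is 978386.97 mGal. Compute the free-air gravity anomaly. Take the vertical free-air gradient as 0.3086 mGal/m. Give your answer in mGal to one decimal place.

161.8

Free-air correction = 0.3086 × 645.0 = 199.05 mGal
Free-air anomaly = 978349.72 − 978386.97 + (199.05) = 161.80 mGal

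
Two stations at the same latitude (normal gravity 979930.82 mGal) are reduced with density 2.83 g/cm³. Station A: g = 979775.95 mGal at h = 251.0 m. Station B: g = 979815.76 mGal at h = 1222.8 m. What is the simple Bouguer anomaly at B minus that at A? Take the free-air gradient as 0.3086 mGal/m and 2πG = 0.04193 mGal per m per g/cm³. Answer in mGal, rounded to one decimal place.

224.4

Δg_SB(A) = 979775.95 − 979930.82 + 0.3086×251.0 − 0.04193×2.83×251.0 = -107.20 mGal
Δg_SB(B) = 979815.76 − 979930.82 + 0.3086×1222.8 − 0.04193×2.83×1222.8 = 117.20 mGal
Difference = 117.20 − (-107.20) = 224.40 mGal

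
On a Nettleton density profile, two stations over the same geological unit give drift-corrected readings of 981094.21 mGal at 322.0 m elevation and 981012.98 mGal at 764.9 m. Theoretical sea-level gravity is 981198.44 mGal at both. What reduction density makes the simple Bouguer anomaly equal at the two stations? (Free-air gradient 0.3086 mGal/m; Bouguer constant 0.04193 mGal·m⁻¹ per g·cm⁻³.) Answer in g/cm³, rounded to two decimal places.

Δg_obs = 981012.98 − 981094.21 = -81.23 mGal over Δh = 764.9 − 322.0 = 442.9 m
Equal Bouguer anomalies ⇒ Δg_obs + (0.3086 − 0.04193ρ)·Δh = 0
0.3086 − 0.04193ρ = −Δg_obs/Δh = 0.18340
ρ = (0.3086 − 0.18340) / 0.04193 = 2.99 g/cm³

2.99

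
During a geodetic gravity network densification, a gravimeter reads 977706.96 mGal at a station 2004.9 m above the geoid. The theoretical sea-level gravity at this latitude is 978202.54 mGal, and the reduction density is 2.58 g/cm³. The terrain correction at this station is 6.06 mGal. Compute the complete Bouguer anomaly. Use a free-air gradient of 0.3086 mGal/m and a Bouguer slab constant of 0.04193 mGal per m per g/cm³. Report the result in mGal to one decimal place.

-87.7

Free-air correction = 0.3086 × 2004.9 = 618.71 mGal
Free-air anomaly = 977706.96 − 978202.54 + (618.71) = 123.13 mGal
Bouguer slab correction = 0.04193 × 2.58 × 2004.9 = 216.89 mGal
Simple Bouguer anomaly = 123.13 − (216.89) = -93.76 mGal
Complete Bouguer anomaly = -93.76 + 6.06 = -87.70 mGal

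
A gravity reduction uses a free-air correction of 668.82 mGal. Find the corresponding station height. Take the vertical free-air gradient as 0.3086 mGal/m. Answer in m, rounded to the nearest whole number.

2167

h = 668.82 / 0.3086 = 2167.27 m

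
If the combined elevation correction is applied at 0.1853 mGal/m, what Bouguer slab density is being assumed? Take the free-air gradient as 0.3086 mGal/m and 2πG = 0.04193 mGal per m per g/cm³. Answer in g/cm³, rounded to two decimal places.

2.94

0.1853 = 0.3086 − 0.04193 × ρ
ρ = (0.3086 − 0.1853) / 0.04193 = 2.94 g/cm³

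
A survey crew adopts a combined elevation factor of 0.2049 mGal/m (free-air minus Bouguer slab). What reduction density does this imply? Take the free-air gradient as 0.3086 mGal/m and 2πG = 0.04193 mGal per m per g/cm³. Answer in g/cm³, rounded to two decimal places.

0.2049 = 0.3086 − 0.04193 × ρ
ρ = (0.3086 − 0.2049) / 0.04193 = 2.47 g/cm³

2.47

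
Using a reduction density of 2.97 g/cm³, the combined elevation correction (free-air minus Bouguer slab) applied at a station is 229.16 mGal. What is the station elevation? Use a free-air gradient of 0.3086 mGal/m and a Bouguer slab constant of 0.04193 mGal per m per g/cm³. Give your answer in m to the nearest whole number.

Combined gradient = 0.3086 − 0.04193 × 2.97 = 0.1840679 mGal/m
h = 229.16 / 0.1840679 = 1244.98 m

1245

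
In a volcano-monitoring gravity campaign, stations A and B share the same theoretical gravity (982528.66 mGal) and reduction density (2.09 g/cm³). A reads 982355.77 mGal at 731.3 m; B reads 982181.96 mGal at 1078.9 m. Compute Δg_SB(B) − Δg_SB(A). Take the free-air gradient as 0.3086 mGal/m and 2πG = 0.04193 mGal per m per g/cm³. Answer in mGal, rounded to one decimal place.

Δg_SB(A) = 982355.77 − 982528.66 + 0.3086×731.3 − 0.04193×2.09×731.3 = -11.30 mGal
Δg_SB(B) = 982181.96 − 982528.66 + 0.3086×1078.9 − 0.04193×2.09×1078.9 = -108.30 mGal
Difference = -108.30 − (-11.30) = -97.00 mGal

-97.0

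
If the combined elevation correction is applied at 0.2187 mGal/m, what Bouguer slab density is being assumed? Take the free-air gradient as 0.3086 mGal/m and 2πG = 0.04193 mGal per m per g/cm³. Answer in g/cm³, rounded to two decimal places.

0.2187 = 0.3086 − 0.04193 × ρ
ρ = (0.3086 − 0.2187) / 0.04193 = 2.14 g/cm³

2.14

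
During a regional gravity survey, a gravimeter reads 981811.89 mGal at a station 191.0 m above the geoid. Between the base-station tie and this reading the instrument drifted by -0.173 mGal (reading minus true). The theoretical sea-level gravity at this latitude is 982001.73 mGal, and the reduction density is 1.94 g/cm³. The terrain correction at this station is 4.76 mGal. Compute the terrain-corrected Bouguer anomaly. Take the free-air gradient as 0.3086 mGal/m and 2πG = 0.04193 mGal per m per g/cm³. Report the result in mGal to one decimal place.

Drift-corrected reading = 981811.89 − (-0.173) = 981812.063 mGal
Free-air correction = 0.3086 × 191.0 = 58.94 mGal
Free-air anomaly = 981812.063 − 982001.73 + (58.94) = -130.727 mGal
Bouguer slab correction = 0.04193 × 1.94 × 191.0 = 15.54 mGal
Simple Bouguer anomaly = -130.727 − (15.54) = -146.267 mGal
Complete Bouguer anomaly = -146.267 + 4.76 = -141.507 mGal

-141.5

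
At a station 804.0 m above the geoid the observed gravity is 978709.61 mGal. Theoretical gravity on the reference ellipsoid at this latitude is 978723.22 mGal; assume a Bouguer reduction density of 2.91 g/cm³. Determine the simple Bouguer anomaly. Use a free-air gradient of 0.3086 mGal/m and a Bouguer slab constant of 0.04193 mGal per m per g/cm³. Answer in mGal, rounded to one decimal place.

Free-air correction = 0.3086 × 804.0 = 248.11 mGal
Free-air anomaly = 978709.61 − 978723.22 + (248.11) = 234.50 mGal
Bouguer slab correction = 0.04193 × 2.91 × 804.0 = 98.10 mGal
Simple Bouguer anomaly = 234.50 − (98.10) = 136.40 mGal

136.4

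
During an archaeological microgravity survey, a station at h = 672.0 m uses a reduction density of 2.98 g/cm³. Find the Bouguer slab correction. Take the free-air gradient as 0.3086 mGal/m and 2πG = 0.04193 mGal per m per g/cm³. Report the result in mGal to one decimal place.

Bouguer slab correction = 0.04193 × 2.98 × 672.0 = 84.0 mGal

84.0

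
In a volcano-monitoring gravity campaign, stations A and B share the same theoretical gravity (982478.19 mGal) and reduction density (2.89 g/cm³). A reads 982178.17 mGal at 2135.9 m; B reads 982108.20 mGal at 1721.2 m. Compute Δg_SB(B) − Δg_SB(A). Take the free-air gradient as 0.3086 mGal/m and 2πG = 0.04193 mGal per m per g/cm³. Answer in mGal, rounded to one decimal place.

-147.7

Δg_SB(A) = 982178.17 − 982478.19 + 0.3086×2135.9 − 0.04193×2.89×2135.9 = 100.30 mGal
Δg_SB(B) = 982108.20 − 982478.19 + 0.3086×1721.2 − 0.04193×2.89×1721.2 = -47.40 mGal
Difference = -47.40 − (100.30) = -147.70 mGal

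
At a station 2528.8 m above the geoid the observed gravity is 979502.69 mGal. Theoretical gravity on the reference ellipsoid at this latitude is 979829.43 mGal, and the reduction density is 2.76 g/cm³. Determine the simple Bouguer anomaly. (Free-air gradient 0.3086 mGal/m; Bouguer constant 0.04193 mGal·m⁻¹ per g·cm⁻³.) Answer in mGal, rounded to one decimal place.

Free-air correction = 0.3086 × 2528.8 = 780.39 mGal
Free-air anomaly = 979502.69 − 979829.43 + (780.39) = 453.65 mGal
Bouguer slab correction = 0.04193 × 2.76 × 2528.8 = 292.65 mGal
Simple Bouguer anomaly = 453.65 − (292.65) = 161.00 mGal

161.0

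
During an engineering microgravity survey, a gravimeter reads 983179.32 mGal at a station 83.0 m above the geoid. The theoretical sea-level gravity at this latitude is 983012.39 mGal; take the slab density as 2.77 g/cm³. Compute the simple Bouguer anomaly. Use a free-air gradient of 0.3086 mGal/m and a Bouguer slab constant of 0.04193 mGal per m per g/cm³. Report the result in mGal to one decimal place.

Free-air correction = 0.3086 × 83.0 = 25.61 mGal
Free-air anomaly = 983179.32 − 983012.39 + (25.61) = 192.54 mGal
Bouguer slab correction = 0.04193 × 2.77 × 83.0 = 9.64 mGal
Simple Bouguer anomaly = 192.54 − (9.64) = 182.90 mGal

182.9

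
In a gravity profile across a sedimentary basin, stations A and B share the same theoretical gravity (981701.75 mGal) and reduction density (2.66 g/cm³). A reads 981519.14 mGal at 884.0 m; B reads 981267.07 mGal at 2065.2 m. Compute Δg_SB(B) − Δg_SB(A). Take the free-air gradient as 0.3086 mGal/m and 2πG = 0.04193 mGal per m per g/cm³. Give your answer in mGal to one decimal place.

-19.3

Δg_SB(A) = 981519.14 − 981701.75 + 0.3086×884.0 − 0.04193×2.66×884.0 = -8.40 mGal
Δg_SB(B) = 981267.07 − 981701.75 + 0.3086×2065.2 − 0.04193×2.66×2065.2 = -27.70 mGal
Difference = -27.70 − (-8.40) = -19.30 mGal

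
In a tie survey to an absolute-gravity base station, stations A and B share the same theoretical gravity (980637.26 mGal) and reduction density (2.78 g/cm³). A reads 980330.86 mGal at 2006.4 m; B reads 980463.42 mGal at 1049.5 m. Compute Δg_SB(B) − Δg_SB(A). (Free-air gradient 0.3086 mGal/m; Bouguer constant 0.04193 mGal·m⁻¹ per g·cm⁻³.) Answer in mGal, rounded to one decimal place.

Δg_SB(A) = 980330.86 − 980637.26 + 0.3086×2006.4 − 0.04193×2.78×2006.4 = 78.90 mGal
Δg_SB(B) = 980463.42 − 980637.26 + 0.3086×1049.5 − 0.04193×2.78×1049.5 = 27.70 mGal
Difference = 27.70 − (78.90) = -51.20 mGal

-51.2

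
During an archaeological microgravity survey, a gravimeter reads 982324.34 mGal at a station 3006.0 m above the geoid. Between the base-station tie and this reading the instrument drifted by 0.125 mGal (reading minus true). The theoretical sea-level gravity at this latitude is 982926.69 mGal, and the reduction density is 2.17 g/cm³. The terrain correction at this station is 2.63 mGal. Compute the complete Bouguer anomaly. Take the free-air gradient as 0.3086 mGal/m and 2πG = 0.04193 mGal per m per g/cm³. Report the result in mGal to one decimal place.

Drift-corrected reading = 982324.34 − (0.125) = 982324.215 mGal
Free-air correction = 0.3086 × 3006.0 = 927.65 mGal
Free-air anomaly = 982324.215 − 982926.69 + (927.65) = 325.175 mGal
Bouguer slab correction = 0.04193 × 2.17 × 3006.0 = 273.51 mGal
Simple Bouguer anomaly = 325.175 − (273.51) = 51.665 mGal
Complete Bouguer anomaly = 51.665 + 2.63 = 54.295 mGal

54.3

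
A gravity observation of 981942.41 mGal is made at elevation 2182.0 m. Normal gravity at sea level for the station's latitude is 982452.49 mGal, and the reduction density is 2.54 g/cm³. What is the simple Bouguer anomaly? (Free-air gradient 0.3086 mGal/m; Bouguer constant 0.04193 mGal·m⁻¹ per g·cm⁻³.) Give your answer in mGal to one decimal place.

-69.1

Free-air correction = 0.3086 × 2182.0 = 673.37 mGal
Free-air anomaly = 981942.41 − 982452.49 + (673.37) = 163.29 mGal
Bouguer slab correction = 0.04193 × 2.54 × 2182.0 = 232.39 mGal
Simple Bouguer anomaly = 163.29 − (232.39) = -69.10 mGal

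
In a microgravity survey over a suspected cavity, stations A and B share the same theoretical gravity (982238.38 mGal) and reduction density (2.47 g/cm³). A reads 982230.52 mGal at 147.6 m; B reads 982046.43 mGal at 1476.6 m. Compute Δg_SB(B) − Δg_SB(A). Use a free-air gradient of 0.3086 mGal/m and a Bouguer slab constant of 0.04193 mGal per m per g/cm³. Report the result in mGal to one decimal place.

88.4

Δg_SB(A) = 982230.52 − 982238.38 + 0.3086×147.6 − 0.04193×2.47×147.6 = 22.40 mGal
Δg_SB(B) = 982046.43 − 982238.38 + 0.3086×1476.6 − 0.04193×2.47×1476.6 = 110.80 mGal
Difference = 110.80 − (22.40) = 88.40 mGal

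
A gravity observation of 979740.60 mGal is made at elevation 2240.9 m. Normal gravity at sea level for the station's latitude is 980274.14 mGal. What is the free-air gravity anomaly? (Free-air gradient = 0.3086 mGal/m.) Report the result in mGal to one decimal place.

158.0

Free-air correction = 0.3086 × 2240.9 = 691.54 mGal
Free-air anomaly = 979740.60 − 980274.14 + (691.54) = 158.00 mGal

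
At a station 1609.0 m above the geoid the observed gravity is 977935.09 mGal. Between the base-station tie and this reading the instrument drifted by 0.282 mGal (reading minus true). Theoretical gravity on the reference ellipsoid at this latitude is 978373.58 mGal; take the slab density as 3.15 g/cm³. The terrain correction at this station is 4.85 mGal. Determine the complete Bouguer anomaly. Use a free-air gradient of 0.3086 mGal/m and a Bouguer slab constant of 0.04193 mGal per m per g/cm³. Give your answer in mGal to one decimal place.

-149.9

Drift-corrected reading = 977935.09 − (0.282) = 977934.808 mGal
Free-air correction = 0.3086 × 1609.0 = 496.54 mGal
Free-air anomaly = 977934.808 − 978373.58 + (496.54) = 57.768 mGal
Bouguer slab correction = 0.04193 × 3.15 × 1609.0 = 212.52 mGal
Simple Bouguer anomaly = 57.768 − (212.52) = -154.752 mGal
Complete Bouguer anomaly = -154.752 + 4.85 = -149.902 mGal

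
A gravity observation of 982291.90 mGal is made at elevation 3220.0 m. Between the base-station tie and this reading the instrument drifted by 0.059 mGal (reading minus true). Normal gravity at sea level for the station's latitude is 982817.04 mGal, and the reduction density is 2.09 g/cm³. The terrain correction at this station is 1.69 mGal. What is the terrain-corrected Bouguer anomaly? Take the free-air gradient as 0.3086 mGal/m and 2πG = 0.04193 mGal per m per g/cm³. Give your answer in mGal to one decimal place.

Drift-corrected reading = 982291.90 − (0.059) = 982291.841 mGal
Free-air correction = 0.3086 × 3220.0 = 993.69 mGal
Free-air anomaly = 982291.841 − 982817.04 + (993.69) = 468.491 mGal
Bouguer slab correction = 0.04193 × 2.09 × 3220.0 = 282.18 mGal
Simple Bouguer anomaly = 468.491 − (282.18) = 186.311 mGal
Complete Bouguer anomaly = 186.311 + 1.69 = 188.001 mGal

188.0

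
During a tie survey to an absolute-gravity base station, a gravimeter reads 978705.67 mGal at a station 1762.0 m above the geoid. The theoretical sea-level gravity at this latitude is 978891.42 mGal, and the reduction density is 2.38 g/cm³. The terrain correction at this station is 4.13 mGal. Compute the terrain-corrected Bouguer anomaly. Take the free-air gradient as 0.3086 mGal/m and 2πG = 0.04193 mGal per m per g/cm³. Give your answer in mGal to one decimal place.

Free-air correction = 0.3086 × 1762.0 = 543.75 mGal
Free-air anomaly = 978705.67 − 978891.42 + (543.75) = 358.00 mGal
Bouguer slab correction = 0.04193 × 2.38 × 1762.0 = 175.84 mGal
Simple Bouguer anomaly = 358.00 − (175.84) = 182.16 mGal
Complete Bouguer anomaly = 182.16 + 4.13 = 186.29 mGal

186.3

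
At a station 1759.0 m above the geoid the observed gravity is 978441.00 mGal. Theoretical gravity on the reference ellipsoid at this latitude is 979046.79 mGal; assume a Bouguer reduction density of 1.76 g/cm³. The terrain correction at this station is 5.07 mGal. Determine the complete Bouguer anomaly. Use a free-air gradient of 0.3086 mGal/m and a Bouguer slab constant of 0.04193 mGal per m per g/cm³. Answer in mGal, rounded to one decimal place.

Free-air correction = 0.3086 × 1759.0 = 542.83 mGal
Free-air anomaly = 978441.00 − 979046.79 + (542.83) = -62.96 mGal
Bouguer slab correction = 0.04193 × 1.76 × 1759.0 = 129.81 mGal
Simple Bouguer anomaly = -62.96 − (129.81) = -192.77 mGal
Complete Bouguer anomaly = -192.77 + 5.07 = -187.70 mGal

-187.7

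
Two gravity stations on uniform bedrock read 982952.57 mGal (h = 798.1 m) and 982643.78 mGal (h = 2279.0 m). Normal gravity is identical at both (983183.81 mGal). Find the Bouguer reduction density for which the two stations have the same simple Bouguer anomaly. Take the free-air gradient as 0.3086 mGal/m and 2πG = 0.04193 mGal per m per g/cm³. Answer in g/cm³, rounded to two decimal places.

Δg_obs = 982643.78 − 982952.57 = -308.79 mGal over Δh = 2279.0 − 798.1 = 1480.9 m
Equal Bouguer anomalies ⇒ Δg_obs + (0.3086 − 0.04193ρ)·Δh = 0
0.3086 − 0.04193ρ = −Δg_obs/Δh = 0.20852
ρ = (0.3086 − 0.20852) / 0.04193 = 2.39 g/cm³

2.39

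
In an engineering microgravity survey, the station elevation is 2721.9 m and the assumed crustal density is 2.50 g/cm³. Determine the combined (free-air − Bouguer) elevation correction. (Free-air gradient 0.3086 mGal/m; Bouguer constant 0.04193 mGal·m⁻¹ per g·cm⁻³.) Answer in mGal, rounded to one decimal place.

Combined gradient = 0.3086 − 0.04193 × 2.50 = 0.2037750 mGal/m
Combined elevation correction = 0.2037750 × 2721.9 = 554.7 mGal

554.7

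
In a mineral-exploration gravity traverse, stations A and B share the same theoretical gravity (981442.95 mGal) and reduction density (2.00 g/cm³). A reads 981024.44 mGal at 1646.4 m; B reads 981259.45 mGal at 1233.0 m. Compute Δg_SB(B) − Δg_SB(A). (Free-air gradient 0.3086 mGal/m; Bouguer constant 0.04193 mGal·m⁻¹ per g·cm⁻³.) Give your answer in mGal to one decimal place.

142.1

Δg_SB(A) = 981024.44 − 981442.95 + 0.3086×1646.4 − 0.04193×2.00×1646.4 = -48.50 mGal
Δg_SB(B) = 981259.45 − 981442.95 + 0.3086×1233.0 − 0.04193×2.00×1233.0 = 93.60 mGal
Difference = 93.60 − (-48.50) = 142.10 mGal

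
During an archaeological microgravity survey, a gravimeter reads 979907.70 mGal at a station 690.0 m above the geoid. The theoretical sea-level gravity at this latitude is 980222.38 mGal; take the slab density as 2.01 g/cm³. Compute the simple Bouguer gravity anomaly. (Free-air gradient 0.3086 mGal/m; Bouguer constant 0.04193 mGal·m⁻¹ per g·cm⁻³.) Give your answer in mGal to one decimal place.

-159.9

Free-air correction = 0.3086 × 690.0 = 212.93 mGal
Free-air anomaly = 979907.70 − 980222.38 + (212.93) = -101.75 mGal
Bouguer slab correction = 0.04193 × 2.01 × 690.0 = 58.15 mGal
Simple Bouguer anomaly = -101.75 − (58.15) = -159.90 mGal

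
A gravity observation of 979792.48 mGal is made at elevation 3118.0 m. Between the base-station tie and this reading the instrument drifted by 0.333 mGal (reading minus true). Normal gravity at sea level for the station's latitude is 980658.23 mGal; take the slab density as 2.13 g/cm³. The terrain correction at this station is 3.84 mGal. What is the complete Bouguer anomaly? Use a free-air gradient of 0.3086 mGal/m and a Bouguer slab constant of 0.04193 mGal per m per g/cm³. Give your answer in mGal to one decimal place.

-178.5

Drift-corrected reading = 979792.48 − (0.333) = 979792.147 mGal
Free-air correction = 0.3086 × 3118.0 = 962.21 mGal
Free-air anomaly = 979792.147 − 980658.23 + (962.21) = 96.127 mGal
Bouguer slab correction = 0.04193 × 2.13 × 3118.0 = 278.47 mGal
Simple Bouguer anomaly = 96.127 − (278.47) = -182.343 mGal
Complete Bouguer anomaly = -182.343 + 3.84 = -178.503 mGal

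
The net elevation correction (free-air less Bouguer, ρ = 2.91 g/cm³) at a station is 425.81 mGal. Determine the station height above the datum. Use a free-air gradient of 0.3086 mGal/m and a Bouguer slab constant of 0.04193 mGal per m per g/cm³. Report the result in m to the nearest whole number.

Combined gradient = 0.3086 − 0.04193 × 2.91 = 0.1865837 mGal/m
h = 425.81 / 0.1865837 = 2282.14 m

2282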